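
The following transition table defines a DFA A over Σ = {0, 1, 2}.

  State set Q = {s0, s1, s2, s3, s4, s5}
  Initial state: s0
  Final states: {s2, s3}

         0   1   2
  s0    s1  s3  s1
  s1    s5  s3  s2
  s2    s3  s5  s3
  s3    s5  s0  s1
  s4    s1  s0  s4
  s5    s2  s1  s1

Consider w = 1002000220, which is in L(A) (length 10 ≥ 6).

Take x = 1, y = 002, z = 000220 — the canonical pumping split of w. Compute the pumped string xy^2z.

xy^2z = 1·002·002·000220 = 1002002000220.
Reading y = 002 takes A from s3 back to s3, so after x·y·y the machine is still in s3, and z then leads to the accepting state s3. Hence 1002002000220 ∈ L(A).

1002002000220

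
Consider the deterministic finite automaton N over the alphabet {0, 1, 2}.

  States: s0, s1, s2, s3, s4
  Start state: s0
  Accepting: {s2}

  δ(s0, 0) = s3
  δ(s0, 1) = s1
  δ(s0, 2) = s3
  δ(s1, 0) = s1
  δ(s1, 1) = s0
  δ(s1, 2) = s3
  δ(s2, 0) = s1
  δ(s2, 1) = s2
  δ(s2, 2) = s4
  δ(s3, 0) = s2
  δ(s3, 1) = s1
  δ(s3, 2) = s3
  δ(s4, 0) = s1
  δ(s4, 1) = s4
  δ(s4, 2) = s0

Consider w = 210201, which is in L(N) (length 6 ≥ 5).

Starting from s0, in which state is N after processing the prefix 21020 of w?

Run of N on the first 5 characters of w = 2 1 0 2 0:
  step 0: s0  (start)
  step 1: s3  (read 2: s0→s3)
  step 2: s1  (read 1: s3→s1)
  step 3: s1  (read 0: s1→s1)
  step 4: s3  (read 2: s1→s3)
  step 5: s2  (read 0: s3→s2)

After reading 5 characters, N is in state s2.

s2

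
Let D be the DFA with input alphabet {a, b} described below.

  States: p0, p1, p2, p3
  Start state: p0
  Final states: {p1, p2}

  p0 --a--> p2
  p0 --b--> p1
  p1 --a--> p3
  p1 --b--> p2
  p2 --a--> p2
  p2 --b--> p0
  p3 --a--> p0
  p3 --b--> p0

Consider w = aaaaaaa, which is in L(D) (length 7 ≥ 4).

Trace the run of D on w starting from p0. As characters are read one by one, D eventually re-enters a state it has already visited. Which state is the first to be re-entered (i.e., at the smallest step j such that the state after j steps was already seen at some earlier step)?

p2

Run of D on w = a a a a a a a:
  step 0: p0  (start)
  step 1: p2  (read a: p0→p2)
  step 2: p2  (read a: p2→p2)   ← first repeat (p2 seen earlier)
  step 3: p2  (read a: p2→p2)
  step 4: p2  (read a: p2→p2)
  step 5: p2  (read a: p2→p2)
  step 6: p2  (read a: p2→p2)
  step 7: p2  (read a: p2→p2)

The earliest repeat is at step j = 2: D is in p2, which it already visited at step i = 1.
With |Q| = 4, pigeonhole forces a state repeat no later than step 4; the substring read between the first and second visits to that state can be pumped.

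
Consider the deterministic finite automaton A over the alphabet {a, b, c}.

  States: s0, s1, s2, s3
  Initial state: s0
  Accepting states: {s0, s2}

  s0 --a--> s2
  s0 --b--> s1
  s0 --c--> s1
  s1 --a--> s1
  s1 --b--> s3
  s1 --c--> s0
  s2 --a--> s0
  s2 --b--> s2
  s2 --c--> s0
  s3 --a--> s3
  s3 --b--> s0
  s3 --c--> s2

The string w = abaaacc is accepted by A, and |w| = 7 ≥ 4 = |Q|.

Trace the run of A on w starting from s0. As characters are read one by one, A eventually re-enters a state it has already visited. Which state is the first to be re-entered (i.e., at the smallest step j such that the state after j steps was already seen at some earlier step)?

Run of A on w = a b a a a c c:
  step 0: s0  (start)
  step 1: s2  (read a: s0→s2)
  step 2: s2  (read b: s2→s2)   ← first repeat (s2 seen earlier)
  step 3: s0  (read a: s2→s0)
  step 4: s2  (read a: s0→s2)
  step 5: s0  (read a: s2→s0)
  step 6: s1  (read c: s0→s1)
  step 7: s0  (read c: s1→s0)

The earliest repeat is at step j = 2: A is in s2, which it already visited at step i = 1.

s2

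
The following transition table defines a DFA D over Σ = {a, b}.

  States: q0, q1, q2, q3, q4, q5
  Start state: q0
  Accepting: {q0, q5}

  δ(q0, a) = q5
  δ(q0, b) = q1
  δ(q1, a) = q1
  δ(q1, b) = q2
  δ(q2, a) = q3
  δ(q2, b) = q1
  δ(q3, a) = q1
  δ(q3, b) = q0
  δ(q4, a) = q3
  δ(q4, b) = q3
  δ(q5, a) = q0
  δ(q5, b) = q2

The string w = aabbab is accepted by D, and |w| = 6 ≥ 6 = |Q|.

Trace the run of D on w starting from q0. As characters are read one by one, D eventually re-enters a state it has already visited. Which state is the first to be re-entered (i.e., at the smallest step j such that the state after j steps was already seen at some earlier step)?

Run of D on w = a a b b a b:
  step 0: q0  (start)
  step 1: q5  (read a: q0→q5)
  step 2: q0  (read a: q5→q0)   ← first repeat (q0 seen earlier)
  step 3: q1  (read b: q0→q1)
  step 4: q2  (read b: q1→q2)
  step 5: q3  (read a: q2→q3)
  step 6: q0  (read b: q3→q0)

The earliest repeat is at step j = 2: D is in q0, which it already visited at step i = 0.

q0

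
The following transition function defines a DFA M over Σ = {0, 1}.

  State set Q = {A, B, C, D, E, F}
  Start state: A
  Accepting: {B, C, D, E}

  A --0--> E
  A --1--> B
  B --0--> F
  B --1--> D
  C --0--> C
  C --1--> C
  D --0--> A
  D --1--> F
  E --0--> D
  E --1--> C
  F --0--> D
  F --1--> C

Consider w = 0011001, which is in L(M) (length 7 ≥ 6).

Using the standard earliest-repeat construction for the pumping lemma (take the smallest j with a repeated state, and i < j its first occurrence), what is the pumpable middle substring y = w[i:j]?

0

State sequence: A -0-> E -0-> D -1-> F -1-> C -0-> C -0-> C -1-> C
First repeat at step 5: C was already visited.

So i = 4, j = 5, giving x = w[0:4] = 0011, y = w[4:5] = 0, z = w[5:7] = 01.
Check: |xy| = 5 ≤ 6 and |y| = 1 ≥ 1. Reading y takes M from C back to C, so every xyⁱz is accepted.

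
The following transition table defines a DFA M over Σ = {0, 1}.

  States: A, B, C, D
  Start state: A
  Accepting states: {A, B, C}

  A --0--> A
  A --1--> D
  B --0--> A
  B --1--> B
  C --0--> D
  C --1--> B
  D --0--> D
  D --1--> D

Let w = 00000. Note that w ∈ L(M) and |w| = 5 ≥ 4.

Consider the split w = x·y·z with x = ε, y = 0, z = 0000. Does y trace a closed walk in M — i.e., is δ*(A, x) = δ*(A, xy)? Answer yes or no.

yes

Run of M on the first 1 characters of w = 0:
  step 0: A  (start)
  step 1: A  (read 0: A→A)

After x (step 0): A. After xy (step 1): A.
They match, so y = 0 drives M around a cycle from A back to itself; pumping y any number of times keeps M in A before reading z, and xyⁱz ∈ L(M) for every i ≥ 0.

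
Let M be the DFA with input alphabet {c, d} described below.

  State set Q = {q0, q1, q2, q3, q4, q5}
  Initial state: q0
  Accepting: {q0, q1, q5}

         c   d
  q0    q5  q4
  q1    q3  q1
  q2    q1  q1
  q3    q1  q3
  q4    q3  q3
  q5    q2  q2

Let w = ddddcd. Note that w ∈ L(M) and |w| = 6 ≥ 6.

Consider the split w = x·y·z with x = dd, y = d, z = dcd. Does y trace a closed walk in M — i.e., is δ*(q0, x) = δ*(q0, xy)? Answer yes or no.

yes

Run of M on the first 3 characters of w = d d d:
  step 0: q0  (start)
  step 1: q4  (read d: q0→q4)
  step 2: q3  (read d: q4→q3)
  step 3: q3  (read d: q3→q3)

After x (step 2): q3. After xy (step 3): q3.
They match, so y = d drives M around a cycle from q3 back to itself; pumping y any number of times keeps M in q3 before reading z, and xyⁱz ∈ L(M) for every i ≥ 0.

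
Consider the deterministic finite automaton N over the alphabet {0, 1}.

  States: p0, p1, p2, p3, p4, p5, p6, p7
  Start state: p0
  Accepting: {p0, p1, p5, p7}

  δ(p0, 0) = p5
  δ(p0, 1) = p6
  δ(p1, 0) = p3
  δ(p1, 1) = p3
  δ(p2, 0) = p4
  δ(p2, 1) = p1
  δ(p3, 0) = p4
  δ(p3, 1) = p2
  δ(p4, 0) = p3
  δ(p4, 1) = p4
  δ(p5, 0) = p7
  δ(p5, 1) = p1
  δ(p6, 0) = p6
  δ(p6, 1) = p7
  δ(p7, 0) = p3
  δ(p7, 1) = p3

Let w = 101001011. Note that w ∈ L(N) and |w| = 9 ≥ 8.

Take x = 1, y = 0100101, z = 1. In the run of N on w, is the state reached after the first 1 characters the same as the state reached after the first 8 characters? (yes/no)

no

Run of N on the first 8 characters of w = 1 0 1 0 0 1 0 1:
  step 0: p0  (start)
  step 1: p6  (read 1: p0→p6)
  step 2: p6  (read 0: p6→p6)
  step 3: p7  (read 1: p6→p7)
  step 4: p3  (read 0: p7→p3)
  step 5: p4  (read 0: p3→p4)
  step 6: p4  (read 1: p4→p4)
  step 7: p3  (read 0: p4→p3)
  step 8: p2  (read 1: p3→p2)

After x (step 1): p6. After xy (step 8): p2.
They differ (p6 ≠ p2), so y is not a cycle from the state after x; this split is not the one the pumping-lemma construction produces, and pumping y need not keep the string in L(N).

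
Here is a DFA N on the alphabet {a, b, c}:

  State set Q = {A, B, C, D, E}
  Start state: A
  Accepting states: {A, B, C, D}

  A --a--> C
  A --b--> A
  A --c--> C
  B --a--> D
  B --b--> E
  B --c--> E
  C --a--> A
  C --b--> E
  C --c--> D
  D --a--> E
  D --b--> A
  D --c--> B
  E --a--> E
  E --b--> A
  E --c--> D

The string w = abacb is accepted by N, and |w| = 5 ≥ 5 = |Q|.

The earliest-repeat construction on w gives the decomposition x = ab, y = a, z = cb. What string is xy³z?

abaaacb

xy^3z = ab·a·a·a·cb = abaaacb.
Reading y = a takes N from E back to E, so after x·y·y·y the machine is still in E, and z then leads to the accepting state A. Hence abaaacb ∈ L(N).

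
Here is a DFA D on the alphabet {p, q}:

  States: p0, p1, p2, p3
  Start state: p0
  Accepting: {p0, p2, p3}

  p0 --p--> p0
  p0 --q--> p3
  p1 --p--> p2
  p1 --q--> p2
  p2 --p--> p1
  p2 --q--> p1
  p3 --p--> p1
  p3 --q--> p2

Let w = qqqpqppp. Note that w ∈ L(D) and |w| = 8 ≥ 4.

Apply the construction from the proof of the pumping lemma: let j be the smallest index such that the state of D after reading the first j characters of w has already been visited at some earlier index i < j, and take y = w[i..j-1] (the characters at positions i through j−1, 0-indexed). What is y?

State sequence: p0 -q-> p3 -q-> p2 -q-> p1 -p-> p2 -q-> p1 -p-> p2 -p-> p1 -p-> p2
First repeat at step 4: p2 was already visited.

So i = 2, j = 4, giving x = w[0:2] = qq, y = w[2:4] = qp, z = w[4:8] = qppp.
Check: |xy| = 4 ≤ 4 and |y| = 2 ≥ 1. Reading y takes D from p2 back to p2, so every xyⁱz is accepted.

qp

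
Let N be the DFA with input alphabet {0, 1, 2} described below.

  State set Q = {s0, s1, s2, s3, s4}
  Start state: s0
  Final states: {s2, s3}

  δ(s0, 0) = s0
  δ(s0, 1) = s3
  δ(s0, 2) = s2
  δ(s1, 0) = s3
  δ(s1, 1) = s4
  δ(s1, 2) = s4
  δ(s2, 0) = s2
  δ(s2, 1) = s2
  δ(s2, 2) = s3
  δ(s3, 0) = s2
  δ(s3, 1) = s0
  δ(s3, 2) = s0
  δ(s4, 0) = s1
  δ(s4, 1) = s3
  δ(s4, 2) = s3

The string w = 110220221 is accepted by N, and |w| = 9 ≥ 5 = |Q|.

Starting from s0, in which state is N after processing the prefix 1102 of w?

s2

State sequence: s0 -1-> s3 -1-> s0 -0-> s0 -2-> s2

After reading 4 characters, N is in state s2.
(This kind of state-tracing is the core of the pumping-lemma construction: with 5 states, pigeonhole forces a repeat within the first 5 steps.)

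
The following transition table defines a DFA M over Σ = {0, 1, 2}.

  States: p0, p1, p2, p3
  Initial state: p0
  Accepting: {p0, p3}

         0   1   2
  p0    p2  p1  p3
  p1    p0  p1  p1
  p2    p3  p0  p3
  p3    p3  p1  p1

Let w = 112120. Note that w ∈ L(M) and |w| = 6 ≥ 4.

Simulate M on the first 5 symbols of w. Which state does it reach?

p1

Run of M on the first 5 characters of w = 1 1 2 1 2:
  step 0: p0  (start)
  step 1: p1  (read 1: p0→p1)
  step 2: p1  (read 1: p1→p1)
  step 3: p1  (read 2: p1→p1)
  step 4: p1  (read 1: p1→p1)
  step 5: p1  (read 2: p1→p1)

After reading 5 characters, M is in state p1.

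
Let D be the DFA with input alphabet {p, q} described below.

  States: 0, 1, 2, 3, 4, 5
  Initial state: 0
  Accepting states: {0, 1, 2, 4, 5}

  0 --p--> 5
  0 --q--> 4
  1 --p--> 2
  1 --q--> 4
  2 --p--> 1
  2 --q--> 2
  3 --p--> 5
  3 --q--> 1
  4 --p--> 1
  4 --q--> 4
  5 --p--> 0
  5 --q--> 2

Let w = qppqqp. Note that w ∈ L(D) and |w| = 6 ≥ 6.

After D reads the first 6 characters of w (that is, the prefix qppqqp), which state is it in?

Run of D on the first 6 characters of w = q p p q q p:
  step 0: 0  (start)
  step 1: 4  (read q: 0→4)
  step 2: 1  (read p: 4→1)
  step 3: 2  (read p: 1→2)
  step 4: 2  (read q: 2→2)
  step 5: 2  (read q: 2→2)
  step 6: 1  (read p: 2→1)

After reading 6 characters, D is in state 1.
(This kind of state-tracing is the core of the pumping-lemma construction: with 6 states, pigeonhole forces a repeat within the first 6 steps.)

1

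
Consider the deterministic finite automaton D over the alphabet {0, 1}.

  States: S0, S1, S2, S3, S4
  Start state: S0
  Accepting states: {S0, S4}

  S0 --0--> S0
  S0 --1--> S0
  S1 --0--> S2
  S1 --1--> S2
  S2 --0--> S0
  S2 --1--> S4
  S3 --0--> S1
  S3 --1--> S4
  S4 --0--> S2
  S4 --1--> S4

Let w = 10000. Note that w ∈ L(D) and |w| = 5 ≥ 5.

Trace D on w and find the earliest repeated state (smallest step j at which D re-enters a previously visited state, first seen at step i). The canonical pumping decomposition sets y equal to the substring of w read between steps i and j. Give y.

Run of D on w = 1 0 0 0 0:
  step 0: S0  (start)
  step 1: S0  (read 1: S0→S0)   ← first repeat (S0 seen earlier)
  step 2: S0  (read 0: S0→S0)
  step 3: S0  (read 0: S0→S0)
  step 4: S0  (read 0: S0→S0)
  step 5: S0  (read 0: S0→S0)

So i = 0, j = 1, giving x = w[0:0] = ε, y = w[0:1] = 1, z = w[1:5] = 0000.
Check: |xy| = 1 ≤ 5 and |y| = 1 ≥ 1. Reading y takes D from S0 back to S0, so every xyⁱz is accepted.

1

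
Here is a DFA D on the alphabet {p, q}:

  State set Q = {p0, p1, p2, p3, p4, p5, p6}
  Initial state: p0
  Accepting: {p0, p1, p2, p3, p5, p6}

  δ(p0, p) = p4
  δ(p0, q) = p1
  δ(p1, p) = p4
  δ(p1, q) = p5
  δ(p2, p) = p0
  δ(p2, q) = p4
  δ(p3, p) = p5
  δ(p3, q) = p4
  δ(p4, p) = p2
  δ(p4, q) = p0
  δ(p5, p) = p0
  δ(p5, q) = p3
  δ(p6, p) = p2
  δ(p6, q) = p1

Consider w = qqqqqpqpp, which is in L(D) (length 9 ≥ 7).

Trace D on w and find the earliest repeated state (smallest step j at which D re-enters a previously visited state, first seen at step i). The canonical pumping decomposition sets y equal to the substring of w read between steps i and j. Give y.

Run of D on w = q q q q q p q p p:
  step 0: p0  (start)
  step 1: p1  (read q: p0→p1)
  step 2: p5  (read q: p1→p5)
  step 3: p3  (read q: p5→p3)
  step 4: p4  (read q: p3→p4)
  step 5: p0  (read q: p4→p0)   ← first repeat (p0 seen earlier)
  step 6: p4  (read p: p0→p4)
  step 7: p0  (read q: p4→p0)
  step 8: p4  (read p: p0→p4)
  step 9: p2  (read p: p4→p2)

So i = 0, j = 5, giving x = w[0:0] = ε, y = w[0:5] = qqqqq, z = w[5:9] = pqpp.
Check: |xy| = 5 ≤ 7 and |y| = 5 ≥ 1. Reading y takes D from p0 back to p0, so every xyⁱz is accepted.

qqqqq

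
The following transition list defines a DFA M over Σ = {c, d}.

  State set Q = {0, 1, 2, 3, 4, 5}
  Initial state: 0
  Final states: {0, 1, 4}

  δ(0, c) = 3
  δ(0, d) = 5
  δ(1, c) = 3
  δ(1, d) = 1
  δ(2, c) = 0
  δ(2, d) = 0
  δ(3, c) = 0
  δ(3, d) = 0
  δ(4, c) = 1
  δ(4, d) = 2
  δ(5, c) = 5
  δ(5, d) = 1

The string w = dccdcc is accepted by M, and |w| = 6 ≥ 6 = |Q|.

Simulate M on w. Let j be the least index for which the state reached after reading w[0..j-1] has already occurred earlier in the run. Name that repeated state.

5

State sequence: 0 -d-> 5 -c-> 5 -c-> 5 -d-> 1 -c-> 3 -c-> 0
First repeat at step 2: 5 was already visited.

The earliest repeat is at step j = 2: M is in 5, which it already visited at step i = 1.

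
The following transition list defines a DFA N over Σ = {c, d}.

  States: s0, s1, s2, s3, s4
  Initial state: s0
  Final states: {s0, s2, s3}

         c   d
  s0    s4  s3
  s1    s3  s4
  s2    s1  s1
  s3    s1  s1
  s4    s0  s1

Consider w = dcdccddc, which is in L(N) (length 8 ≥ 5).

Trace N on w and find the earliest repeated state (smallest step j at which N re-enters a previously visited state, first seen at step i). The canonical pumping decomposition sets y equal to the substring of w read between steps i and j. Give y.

dcdc

State sequence: s0 -d-> s3 -c-> s1 -d-> s4 -c-> s0 -c-> s4 -d-> s1 -d-> s4 -c-> s0
First repeat at step 4: s0 was already visited.

So i = 0, j = 4, giving x = w[0:0] = ε, y = w[0:4] = dcdc, z = w[4:8] = cddc.
Check: |xy| = 4 ≤ 5 and |y| = 4 ≥ 1. Reading y takes N from s0 back to s0, so every xyⁱz is accepted.
Pumping length from the standard proof: p = 5 (the number of states). The repeated state found above gives |xy| = j ≤ 5 and |y| = j − i ≥ 1.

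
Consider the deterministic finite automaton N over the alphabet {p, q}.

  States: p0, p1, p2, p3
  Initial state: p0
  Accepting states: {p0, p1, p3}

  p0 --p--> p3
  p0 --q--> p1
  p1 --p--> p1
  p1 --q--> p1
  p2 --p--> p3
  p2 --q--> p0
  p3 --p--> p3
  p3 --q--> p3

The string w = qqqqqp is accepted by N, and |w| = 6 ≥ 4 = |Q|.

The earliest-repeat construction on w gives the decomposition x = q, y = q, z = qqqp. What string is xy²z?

xy^2z = q·q·q·qqqp = qqqqqqp.
Reading y = q takes N from p1 back to p1, so after x·y·y the machine is still in p1, and z then leads to the accepting state p1. Hence qqqqqqp ∈ L(N).

qqqqqqp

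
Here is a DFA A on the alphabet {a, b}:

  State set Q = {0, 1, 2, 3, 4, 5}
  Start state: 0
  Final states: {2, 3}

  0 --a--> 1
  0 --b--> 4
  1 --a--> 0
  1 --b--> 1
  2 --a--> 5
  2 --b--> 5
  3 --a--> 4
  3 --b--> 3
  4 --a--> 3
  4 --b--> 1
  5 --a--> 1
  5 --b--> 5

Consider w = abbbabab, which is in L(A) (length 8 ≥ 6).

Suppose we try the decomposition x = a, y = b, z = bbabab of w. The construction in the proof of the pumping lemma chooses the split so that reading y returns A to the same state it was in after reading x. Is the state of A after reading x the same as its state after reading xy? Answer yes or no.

State sequence: 0 -a-> 1 -b-> 1

After x (step 1): 1. After xy (step 2): 1.
They match, so y = b drives A around a cycle from 1 back to itself; pumping y any number of times keeps A in 1 before reading z, and xyⁱz ∈ L(A) for every i ≥ 0.

yes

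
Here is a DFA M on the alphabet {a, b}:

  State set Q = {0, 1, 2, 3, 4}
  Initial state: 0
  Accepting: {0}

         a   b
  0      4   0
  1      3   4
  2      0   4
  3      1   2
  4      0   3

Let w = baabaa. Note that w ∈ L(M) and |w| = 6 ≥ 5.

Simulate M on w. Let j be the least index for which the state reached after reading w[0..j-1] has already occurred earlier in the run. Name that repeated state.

Run of M on w = b a a b a a:
  step 0: 0  (start)
  step 1: 0  (read b: 0→0)   ← first repeat (0 seen earlier)
  step 2: 4  (read a: 0→4)
  step 3: 0  (read a: 4→0)
  step 4: 0  (read b: 0→0)
  step 5: 4  (read a: 0→4)
  step 6: 0  (read a: 4→0)

The earliest repeat is at step j = 1: M is in 0, which it already visited at step i = 0.
With |Q| = 5, pigeonhole forces a state repeat no later than step 5; the substring read between the first and second visits to that state can be pumped.

0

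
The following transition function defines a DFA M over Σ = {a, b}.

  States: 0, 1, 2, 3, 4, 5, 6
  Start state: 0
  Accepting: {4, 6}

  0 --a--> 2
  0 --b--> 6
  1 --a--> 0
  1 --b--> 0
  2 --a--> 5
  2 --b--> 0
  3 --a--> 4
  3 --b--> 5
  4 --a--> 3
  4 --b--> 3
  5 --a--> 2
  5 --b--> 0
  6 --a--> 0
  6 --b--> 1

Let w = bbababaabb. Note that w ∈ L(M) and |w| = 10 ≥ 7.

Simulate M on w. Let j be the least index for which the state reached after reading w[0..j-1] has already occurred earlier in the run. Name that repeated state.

State sequence: 0 -b-> 6 -b-> 1 -a-> 0 -b-> 6 -a-> 0 -b-> 6 -a-> 0 -a-> 2 -b-> 0 -b-> 6
First repeat at step 3: 0 was already visited.

The earliest repeat is at step j = 3: M is in 0, which it already visited at step i = 0.
The DFA has 7 states, so the proof of the pumping lemma guarantees a repeated state among the first 7+1 visited; the segment between the two visits is the pumpable y.

0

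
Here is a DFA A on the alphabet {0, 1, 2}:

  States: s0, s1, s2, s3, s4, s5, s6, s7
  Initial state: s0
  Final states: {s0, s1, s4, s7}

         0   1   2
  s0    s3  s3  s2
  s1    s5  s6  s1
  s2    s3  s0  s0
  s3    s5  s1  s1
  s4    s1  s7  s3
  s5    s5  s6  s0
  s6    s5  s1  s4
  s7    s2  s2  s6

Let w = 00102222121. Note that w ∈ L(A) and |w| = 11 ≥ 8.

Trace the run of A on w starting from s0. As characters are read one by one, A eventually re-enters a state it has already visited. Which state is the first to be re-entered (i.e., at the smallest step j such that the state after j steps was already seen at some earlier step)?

s5

Run of A on w = 0 0 1 0 2 2 2 2 1 2 1:
  step 0: s0  (start)
  step 1: s3  (read 0: s0→s3)
  step 2: s5  (read 0: s3→s5)
  step 3: s6  (read 1: s5→s6)
  step 4: s5  (read 0: s6→s5)   ← first repeat (s5 seen earlier)
  step 5: s0  (read 2: s5→s0)
  step 6: s2  (read 2: s0→s2)
  step 7: s0  (read 2: s2→s0)
  step 8: s2  (read 2: s0→s2)
  step 9: s0  (read 1: s2→s0)
  step 10: s2  (read 2: s0→s2)
  step 11: s0  (read 1: s2→s0)

The earliest repeat is at step j = 4: A is in s5, which it already visited at step i = 2.
Pumping length from the standard proof: p = 8 (the number of states). The repeated state found above gives |xy| = j ≤ 8 and |y| = j − i ≥ 1.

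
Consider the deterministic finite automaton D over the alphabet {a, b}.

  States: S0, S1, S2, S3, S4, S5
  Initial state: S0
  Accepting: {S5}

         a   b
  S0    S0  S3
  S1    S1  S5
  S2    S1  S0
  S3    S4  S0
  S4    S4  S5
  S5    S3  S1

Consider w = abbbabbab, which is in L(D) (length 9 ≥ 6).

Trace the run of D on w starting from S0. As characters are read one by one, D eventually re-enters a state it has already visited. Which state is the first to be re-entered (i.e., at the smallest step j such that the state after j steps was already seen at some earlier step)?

S0

State sequence: S0 -a-> S0 -b-> S3 -b-> S0 -b-> S3 -a-> S4 -b-> S5 -b-> S1 -a-> S1 -b-> S5
First repeat at step 1: S0 was already visited.

The earliest repeat is at step j = 1: D is in S0, which it already visited at step i = 0.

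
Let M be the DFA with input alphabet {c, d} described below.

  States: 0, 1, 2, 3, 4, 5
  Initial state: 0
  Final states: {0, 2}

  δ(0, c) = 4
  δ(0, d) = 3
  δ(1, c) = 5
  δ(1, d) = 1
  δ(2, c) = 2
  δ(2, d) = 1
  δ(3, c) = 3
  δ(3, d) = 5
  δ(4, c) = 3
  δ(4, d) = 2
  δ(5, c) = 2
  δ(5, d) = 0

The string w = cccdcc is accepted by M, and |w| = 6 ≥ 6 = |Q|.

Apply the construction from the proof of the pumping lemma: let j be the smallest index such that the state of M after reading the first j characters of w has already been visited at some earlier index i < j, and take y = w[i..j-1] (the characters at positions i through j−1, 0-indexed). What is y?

c

Run of M on w = c c c d c c:
  step 0: 0  (start)
  step 1: 4  (read c: 0→4)
  step 2: 3  (read c: 4→3)
  step 3: 3  (read c: 3→3)   ← first repeat (3 seen earlier)
  step 4: 5  (read d: 3→5)
  step 5: 2  (read c: 5→2)
  step 6: 2  (read c: 2→2)

So i = 2, j = 3, giving x = w[0:2] = cc, y = w[2:3] = c, z = w[3:6] = dcc.
Check: |xy| = 3 ≤ 6 and |y| = 1 ≥ 1. Reading y takes M from 3 back to 3, so every xyⁱz is accepted.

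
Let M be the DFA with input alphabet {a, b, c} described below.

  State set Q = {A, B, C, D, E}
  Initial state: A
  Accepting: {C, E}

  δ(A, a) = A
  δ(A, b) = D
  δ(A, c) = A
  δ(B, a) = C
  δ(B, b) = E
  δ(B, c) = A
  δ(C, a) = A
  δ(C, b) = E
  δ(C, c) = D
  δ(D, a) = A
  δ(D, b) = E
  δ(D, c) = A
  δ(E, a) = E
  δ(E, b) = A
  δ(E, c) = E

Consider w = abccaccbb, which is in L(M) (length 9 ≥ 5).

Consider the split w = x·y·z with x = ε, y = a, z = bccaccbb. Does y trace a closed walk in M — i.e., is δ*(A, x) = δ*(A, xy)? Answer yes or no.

Run of M on the first 1 characters of w = a:
  step 0: A  (start)
  step 1: A  (read a: A→A)

After x (step 0): A. After xy (step 1): A.
They match, so y = a drives M around a cycle from A back to itself; pumping y any number of times keeps M in A before reading z, and xyⁱz ∈ L(M) for every i ≥ 0.

yes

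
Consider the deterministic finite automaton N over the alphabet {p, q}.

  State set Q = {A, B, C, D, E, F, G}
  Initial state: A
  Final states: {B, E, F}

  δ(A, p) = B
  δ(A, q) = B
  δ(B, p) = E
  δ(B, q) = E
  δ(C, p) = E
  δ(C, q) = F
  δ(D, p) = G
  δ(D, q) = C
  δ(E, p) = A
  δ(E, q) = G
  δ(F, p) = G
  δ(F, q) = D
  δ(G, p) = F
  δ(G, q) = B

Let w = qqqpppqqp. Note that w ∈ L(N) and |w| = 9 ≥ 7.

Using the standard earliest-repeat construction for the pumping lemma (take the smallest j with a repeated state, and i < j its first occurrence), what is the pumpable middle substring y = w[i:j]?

Run of N on w = q q q p p p q q p:
  step 0: A  (start)
  step 1: B  (read q: A→B)
  step 2: E  (read q: B→E)
  step 3: G  (read q: E→G)
  step 4: F  (read p: G→F)
  step 5: G  (read p: F→G)   ← first repeat (G seen earlier)
  step 6: F  (read p: G→F)
  step 7: D  (read q: F→D)
  step 8: C  (read q: D→C)
  step 9: E  (read p: C→E)

So i = 3, j = 5, giving x = w[0:3] = qqq, y = w[3:5] = pp, z = w[5:9] = pqqp.
Check: |xy| = 5 ≤ 7 and |y| = 2 ≥ 1. Reading y takes N from G back to G, so every xyⁱz is accepted.
Pumping length from the standard proof: p = 7 (the number of states). The repeated state found above gives |xy| = j ≤ 7 and |y| = j − i ≥ 1.

pp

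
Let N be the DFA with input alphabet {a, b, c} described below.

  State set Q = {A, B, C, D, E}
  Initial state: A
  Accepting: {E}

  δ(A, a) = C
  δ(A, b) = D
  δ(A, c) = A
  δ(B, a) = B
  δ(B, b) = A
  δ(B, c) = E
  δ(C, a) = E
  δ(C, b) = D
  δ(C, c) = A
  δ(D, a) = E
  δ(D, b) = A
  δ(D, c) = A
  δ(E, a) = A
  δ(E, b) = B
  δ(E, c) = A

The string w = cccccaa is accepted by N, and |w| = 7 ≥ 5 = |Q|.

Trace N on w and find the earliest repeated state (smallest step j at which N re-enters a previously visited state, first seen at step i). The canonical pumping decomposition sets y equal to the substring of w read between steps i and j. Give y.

Run of N on w = c c c c c a a:
  step 0: A  (start)
  step 1: A  (read c: A→A)   ← first repeat (A seen earlier)
  step 2: A  (read c: A→A)
  step 3: A  (read c: A→A)
  step 4: A  (read c: A→A)
  step 5: A  (read c: A→A)
  step 6: C  (read a: A→C)
  step 7: E  (read a: C→E)

So i = 0, j = 1, giving x = w[0:0] = ε, y = w[0:1] = c, z = w[1:7] = ccccaa.
Check: |xy| = 1 ≤ 5 and |y| = 1 ≥ 1. Reading y takes N from A back to A, so every xyⁱz is accepted.
With |Q| = 5, pigeonhole forces a state repeat no later than step 5; the substring read between the first and second visits to that state can be pumped.

c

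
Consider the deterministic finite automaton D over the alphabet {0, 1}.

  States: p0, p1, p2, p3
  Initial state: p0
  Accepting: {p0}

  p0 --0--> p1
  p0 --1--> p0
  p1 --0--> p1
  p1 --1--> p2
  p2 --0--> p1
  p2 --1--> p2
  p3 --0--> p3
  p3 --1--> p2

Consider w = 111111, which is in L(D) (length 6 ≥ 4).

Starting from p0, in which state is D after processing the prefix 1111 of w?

p0

Run of D on the first 4 characters of w = 1 1 1 1:
  step 0: p0  (start)
  step 1: p0  (read 1: p0→p0)
  step 2: p0  (read 1: p0→p0)
  step 3: p0  (read 1: p0→p0)
  step 4: p0  (read 1: p0→p0)

After reading 4 characters, D is in state p0.
(This kind of state-tracing is the core of the pumping-lemma construction: with 4 states, pigeonhole forces a repeat within the first 4 steps.)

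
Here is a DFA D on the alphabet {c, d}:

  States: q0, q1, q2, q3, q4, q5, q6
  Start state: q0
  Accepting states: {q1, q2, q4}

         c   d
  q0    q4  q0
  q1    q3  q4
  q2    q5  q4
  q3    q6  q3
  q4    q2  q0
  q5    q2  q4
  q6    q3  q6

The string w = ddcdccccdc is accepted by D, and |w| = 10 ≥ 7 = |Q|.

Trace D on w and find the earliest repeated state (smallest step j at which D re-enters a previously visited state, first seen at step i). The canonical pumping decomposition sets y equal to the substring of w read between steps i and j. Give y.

Run of D on w = d d c d c c c c d c:
  step 0: q0  (start)
  step 1: q0  (read d: q0→q0)   ← first repeat (q0 seen earlier)
  step 2: q0  (read d: q0→q0)
  step 3: q4  (read c: q0→q4)
  step 4: q0  (read d: q4→q0)
  step 5: q4  (read c: q0→q4)
  step 6: q2  (read c: q4→q2)
  step 7: q5  (read c: q2→q5)
  step 8: q2  (read c: q5→q2)
  step 9: q4  (read d: q2→q4)
  step 10: q2  (read c: q4→q2)

So i = 0, j = 1, giving x = w[0:0] = ε, y = w[0:1] = d, z = w[1:10] = dcdccccdc.
Check: |xy| = 1 ≤ 7 and |y| = 1 ≥ 1. Reading y takes D from q0 back to q0, so every xyⁱz is accepted.
Since D has 7 states, any run of length ≥ 7 visits 7+1 states, so by pigeonhole some state repeats within the first 7 steps — that repeat gives the pumpable loop.

d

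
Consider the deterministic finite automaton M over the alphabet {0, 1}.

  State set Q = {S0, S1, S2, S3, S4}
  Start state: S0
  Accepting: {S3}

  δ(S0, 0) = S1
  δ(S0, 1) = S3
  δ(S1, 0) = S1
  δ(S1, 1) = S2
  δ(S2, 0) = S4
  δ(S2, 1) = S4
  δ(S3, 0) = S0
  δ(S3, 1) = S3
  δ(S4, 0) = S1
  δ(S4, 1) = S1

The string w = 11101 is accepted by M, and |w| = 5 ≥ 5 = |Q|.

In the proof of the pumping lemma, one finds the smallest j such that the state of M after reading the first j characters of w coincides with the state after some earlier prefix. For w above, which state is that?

State sequence: S0 -1-> S3 -1-> S3 -1-> S3 -0-> S0 -1-> S3
First repeat at step 2: S3 was already visited.

The earliest repeat is at step j = 2: M is in S3, which it already visited at step i = 1.
The DFA has 5 states, so the proof of the pumping lemma guarantees a repeated state among the first 5+1 visited; the segment between the two visits is the pumpable y.

S3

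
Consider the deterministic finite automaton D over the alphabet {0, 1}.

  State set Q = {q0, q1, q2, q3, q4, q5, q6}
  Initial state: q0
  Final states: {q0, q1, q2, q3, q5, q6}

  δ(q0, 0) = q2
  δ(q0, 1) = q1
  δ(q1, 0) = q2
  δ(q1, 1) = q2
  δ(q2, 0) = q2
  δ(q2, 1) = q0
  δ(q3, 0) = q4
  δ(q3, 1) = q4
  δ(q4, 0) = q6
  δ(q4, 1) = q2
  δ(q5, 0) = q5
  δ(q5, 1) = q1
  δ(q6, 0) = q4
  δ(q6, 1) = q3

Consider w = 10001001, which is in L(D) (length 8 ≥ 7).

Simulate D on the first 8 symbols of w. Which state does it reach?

Run of D on the first 8 characters of w = 1 0 0 0 1 0 0 1:
  step 0: q0  (start)
  step 1: q1  (read 1: q0→q1)
  step 2: q2  (read 0: q1→q2)
  step 3: q2  (read 0: q2→q2)
  step 4: q2  (read 0: q2→q2)
  step 5: q0  (read 1: q2→q0)
  step 6: q2  (read 0: q0→q2)
  step 7: q2  (read 0: q2→q2)
  step 8: q0  (read 1: q2→q0)

After reading 8 characters, D is in state q0.

q0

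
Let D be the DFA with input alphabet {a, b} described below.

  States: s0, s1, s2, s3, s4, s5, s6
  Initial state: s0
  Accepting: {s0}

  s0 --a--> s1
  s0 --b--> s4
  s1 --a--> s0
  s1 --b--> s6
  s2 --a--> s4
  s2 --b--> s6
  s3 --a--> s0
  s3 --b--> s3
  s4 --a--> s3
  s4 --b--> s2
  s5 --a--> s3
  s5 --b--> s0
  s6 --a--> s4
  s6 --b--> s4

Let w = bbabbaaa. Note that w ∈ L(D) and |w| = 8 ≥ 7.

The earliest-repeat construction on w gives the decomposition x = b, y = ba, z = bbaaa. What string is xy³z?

xy^3z = b·ba·ba·ba·bbaaa = bbabababbaaa.
Reading y = ba takes D from s4 back to s4, so after x·y·y·y the machine is still in s4, and z then leads to the accepting state s0. Hence bbabababbaaa ∈ L(D).

bbabababbaaa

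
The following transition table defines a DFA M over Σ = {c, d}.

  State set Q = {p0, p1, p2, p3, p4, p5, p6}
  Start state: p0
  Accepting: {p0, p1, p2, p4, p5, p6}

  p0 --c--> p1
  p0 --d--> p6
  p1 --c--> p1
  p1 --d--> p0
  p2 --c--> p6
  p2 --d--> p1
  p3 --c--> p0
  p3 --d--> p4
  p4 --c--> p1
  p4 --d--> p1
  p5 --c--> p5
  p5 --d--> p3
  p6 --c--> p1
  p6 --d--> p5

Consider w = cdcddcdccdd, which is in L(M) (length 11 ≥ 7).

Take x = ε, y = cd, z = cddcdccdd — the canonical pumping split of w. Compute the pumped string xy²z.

cdcdcddcdccdd

xy^2z = ε·cd·cd·cddcdccdd = cdcdcddcdccdd.
Reading y = cd takes M from p0 back to p0, so after x·y·y the machine is still in p0, and z then leads to the accepting state p6. Hence cdcdcddcdccdd ∈ L(M).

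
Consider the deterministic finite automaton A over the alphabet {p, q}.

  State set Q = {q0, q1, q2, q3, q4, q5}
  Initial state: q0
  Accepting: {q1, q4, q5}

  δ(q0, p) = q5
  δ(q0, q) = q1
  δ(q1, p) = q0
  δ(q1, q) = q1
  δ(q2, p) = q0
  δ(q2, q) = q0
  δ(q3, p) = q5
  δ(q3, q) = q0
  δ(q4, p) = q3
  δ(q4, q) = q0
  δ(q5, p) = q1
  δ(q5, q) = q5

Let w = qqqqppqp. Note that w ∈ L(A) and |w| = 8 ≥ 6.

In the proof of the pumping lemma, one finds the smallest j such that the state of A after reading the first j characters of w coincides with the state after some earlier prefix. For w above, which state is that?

q1

State sequence: q0 -q-> q1 -q-> q1 -q-> q1 -q-> q1 -p-> q0 -p-> q5 -q-> q5 -p-> q1
First repeat at step 2: q1 was already visited.

The earliest repeat is at step j = 2: A is in q1, which it already visited at step i = 1.
The DFA has 6 states, so the proof of the pumping lemma guarantees a repeated state among the first 6+1 visited; the segment between the two visits is the pumpable y.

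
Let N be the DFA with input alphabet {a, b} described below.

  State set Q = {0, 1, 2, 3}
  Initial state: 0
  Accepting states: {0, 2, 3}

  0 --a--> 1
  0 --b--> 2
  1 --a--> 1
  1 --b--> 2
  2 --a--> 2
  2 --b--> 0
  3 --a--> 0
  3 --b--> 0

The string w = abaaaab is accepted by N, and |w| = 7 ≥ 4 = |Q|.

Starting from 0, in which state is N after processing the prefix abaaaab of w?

State sequence: 0 -a-> 1 -b-> 2 -a-> 2 -a-> 2 -a-> 2 -a-> 2 -b-> 0

After reading 7 characters, N is in state 0.
(This kind of state-tracing is the core of the pumping-lemma construction: with 4 states, pigeonhole forces a repeat within the first 4 steps.)

0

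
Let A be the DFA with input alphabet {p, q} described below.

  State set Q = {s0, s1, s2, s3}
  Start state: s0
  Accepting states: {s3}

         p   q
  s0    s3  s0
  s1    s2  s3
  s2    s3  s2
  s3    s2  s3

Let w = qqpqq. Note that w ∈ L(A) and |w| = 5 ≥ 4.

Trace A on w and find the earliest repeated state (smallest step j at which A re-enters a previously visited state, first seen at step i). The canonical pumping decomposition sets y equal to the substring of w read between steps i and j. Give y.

Run of A on w = q q p q q:
  step 0: s0  (start)
  step 1: s0  (read q: s0→s0)   ← first repeat (s0 seen earlier)
  step 2: s0  (read q: s0→s0)
  step 3: s3  (read p: s0→s3)
  step 4: s3  (read q: s3→s3)
  step 5: s3  (read q: s3→s3)

So i = 0, j = 1, giving x = w[0:0] = ε, y = w[0:1] = q, z = w[1:5] = qpqq.
Check: |xy| = 1 ≤ 4 and |y| = 1 ≥ 1. Reading y takes A from s0 back to s0, so every xyⁱz is accepted.
Since A has 4 states, any run of length ≥ 4 visits 4+1 states, so by pigeonhole some state repeats within the first 4 steps — that repeat gives the pumpable loop.

q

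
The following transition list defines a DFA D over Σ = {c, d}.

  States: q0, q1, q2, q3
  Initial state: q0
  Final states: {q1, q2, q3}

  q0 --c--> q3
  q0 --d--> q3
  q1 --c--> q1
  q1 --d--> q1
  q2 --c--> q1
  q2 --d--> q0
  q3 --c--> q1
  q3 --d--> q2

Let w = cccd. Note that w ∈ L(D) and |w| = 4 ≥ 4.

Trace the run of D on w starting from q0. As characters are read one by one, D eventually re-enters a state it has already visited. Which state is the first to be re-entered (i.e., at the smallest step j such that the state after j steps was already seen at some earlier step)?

q1

State sequence: q0 -c-> q3 -c-> q1 -c-> q1 -d-> q1
First repeat at step 3: q1 was already visited.

The earliest repeat is at step j = 3: D is in q1, which it already visited at step i = 2.
The DFA has 4 states, so the proof of the pumping lemma guarantees a repeated state among the first 4+1 visited; the segment between the two visits is the pumpable y.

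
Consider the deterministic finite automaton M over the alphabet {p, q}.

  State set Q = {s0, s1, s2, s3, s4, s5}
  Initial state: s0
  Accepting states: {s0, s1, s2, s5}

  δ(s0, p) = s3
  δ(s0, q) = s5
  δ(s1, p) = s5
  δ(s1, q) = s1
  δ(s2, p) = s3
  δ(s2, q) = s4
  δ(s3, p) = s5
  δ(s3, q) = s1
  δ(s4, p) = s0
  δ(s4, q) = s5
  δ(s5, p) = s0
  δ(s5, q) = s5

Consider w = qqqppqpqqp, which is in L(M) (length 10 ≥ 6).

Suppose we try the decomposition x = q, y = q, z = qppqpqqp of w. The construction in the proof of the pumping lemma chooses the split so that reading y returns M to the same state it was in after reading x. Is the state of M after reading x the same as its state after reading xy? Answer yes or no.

Run of M on the first 2 characters of w = q q:
  step 0: s0  (start)
  step 1: s5  (read q: s0→s5)
  step 2: s5  (read q: s5→s5)

After x (step 1): s5. After xy (step 2): s5.
They match, so y = q drives M around a cycle from s5 back to itself; pumping y any number of times keeps M in s5 before reading z, and xyⁱz ∈ L(M) for every i ≥ 0.

yes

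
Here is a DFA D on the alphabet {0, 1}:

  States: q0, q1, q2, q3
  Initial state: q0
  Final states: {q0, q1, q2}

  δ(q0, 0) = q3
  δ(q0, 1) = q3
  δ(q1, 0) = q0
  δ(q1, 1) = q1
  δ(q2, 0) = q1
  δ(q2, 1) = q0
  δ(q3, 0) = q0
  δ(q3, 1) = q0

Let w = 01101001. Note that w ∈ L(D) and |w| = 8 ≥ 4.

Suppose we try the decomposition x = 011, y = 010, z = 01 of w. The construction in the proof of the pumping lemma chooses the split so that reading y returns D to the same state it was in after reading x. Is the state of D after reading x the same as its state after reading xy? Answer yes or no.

State sequence: q0 -0-> q3 -1-> q0 -1-> q3 -0-> q0 -1-> q3 -0-> q0

After x (step 3): q3. After xy (step 6): q0.
They differ (q3 ≠ q0), so y is not a cycle from the state after x; this split is not the one the pumping-lemma construction produces, and pumping y need not keep the string in L(D).

no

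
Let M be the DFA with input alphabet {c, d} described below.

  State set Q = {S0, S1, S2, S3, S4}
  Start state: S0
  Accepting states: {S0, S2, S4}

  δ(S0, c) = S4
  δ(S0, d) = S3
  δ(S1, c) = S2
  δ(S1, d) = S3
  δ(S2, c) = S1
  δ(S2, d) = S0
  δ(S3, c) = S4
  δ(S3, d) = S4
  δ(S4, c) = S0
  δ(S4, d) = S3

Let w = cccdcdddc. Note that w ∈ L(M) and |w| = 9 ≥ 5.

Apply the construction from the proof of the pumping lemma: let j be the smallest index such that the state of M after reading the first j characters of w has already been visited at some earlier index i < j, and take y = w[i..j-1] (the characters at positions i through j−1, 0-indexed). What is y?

cc

Run of M on w = c c c d c d d d c:
  step 0: S0  (start)
  step 1: S4  (read c: S0→S4)
  step 2: S0  (read c: S4→S0)   ← first repeat (S0 seen earlier)
  step 3: S4  (read c: S0→S4)
  step 4: S3  (read d: S4→S3)
  step 5: S4  (read c: S3→S4)
  step 6: S3  (read d: S4→S3)
  step 7: S4  (read d: S3→S4)
  step 8: S3  (read d: S4→S3)
  step 9: S4  (read c: S3→S4)

So i = 0, j = 2, giving x = w[0:0] = ε, y = w[0:2] = cc, z = w[2:9] = cdcdddc.
Check: |xy| = 2 ≤ 5 and |y| = 2 ≥ 1. Reading y takes M from S0 back to S0, so every xyⁱz is accepted.
The DFA has 5 states, so the proof of the pumping lemma guarantees a repeated state among the first 5+1 visited; the segment between the two visits is the pumpable y.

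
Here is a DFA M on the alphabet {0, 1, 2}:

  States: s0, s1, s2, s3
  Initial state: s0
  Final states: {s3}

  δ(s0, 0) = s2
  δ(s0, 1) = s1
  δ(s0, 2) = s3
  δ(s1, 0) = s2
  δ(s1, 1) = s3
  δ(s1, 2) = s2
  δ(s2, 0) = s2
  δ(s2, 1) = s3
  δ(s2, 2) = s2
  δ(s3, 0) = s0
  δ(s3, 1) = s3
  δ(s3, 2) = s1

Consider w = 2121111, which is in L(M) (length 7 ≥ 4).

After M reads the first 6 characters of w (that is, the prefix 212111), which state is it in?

s3

State sequence: s0 -2-> s3 -1-> s3 -2-> s1 -1-> s3 -1-> s3 -1-> s3

After reading 6 characters, M is in state s3.
(This kind of state-tracing is the core of the pumping-lemma construction: with 4 states, pigeonhole forces a repeat within the first 4 steps.)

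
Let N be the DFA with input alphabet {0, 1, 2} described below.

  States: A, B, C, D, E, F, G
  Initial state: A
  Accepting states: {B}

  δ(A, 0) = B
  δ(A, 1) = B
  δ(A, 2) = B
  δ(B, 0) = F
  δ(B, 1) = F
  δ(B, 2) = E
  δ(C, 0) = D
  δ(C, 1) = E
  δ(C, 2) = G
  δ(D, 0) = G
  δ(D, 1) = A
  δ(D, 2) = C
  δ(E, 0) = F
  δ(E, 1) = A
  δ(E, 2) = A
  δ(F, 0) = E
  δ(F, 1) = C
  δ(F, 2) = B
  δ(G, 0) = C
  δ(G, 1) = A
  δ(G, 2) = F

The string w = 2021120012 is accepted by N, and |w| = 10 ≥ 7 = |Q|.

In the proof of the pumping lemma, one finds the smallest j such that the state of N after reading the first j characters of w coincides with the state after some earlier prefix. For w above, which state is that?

B

Run of N on w = 2 0 2 1 1 2 0 0 1 2:
  step 0: A  (start)
  step 1: B  (read 2: A→B)
  step 2: F  (read 0: B→F)
  step 3: B  (read 2: F→B)   ← first repeat (B seen earlier)
  step 4: F  (read 1: B→F)
  step 5: C  (read 1: F→C)
  step 6: G  (read 2: C→G)
  step 7: C  (read 0: G→C)
  step 8: D  (read 0: C→D)
  step 9: A  (read 1: D→A)
  step 10: B  (read 2: A→B)

The earliest repeat is at step j = 3: N is in B, which it already visited at step i = 1.
Pumping length from the standard proof: p = 7 (the number of states). The repeated state found above gives |xy| = j ≤ 7 and |y| = j − i ≥ 1.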